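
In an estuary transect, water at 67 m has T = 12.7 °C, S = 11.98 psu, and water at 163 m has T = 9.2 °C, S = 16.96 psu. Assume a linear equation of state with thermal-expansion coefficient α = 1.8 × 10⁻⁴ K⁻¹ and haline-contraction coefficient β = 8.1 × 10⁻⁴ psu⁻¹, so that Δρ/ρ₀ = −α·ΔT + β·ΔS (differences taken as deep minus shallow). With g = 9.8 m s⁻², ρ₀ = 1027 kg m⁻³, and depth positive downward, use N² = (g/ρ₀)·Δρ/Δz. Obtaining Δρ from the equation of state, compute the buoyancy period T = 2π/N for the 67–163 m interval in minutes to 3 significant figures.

ΔT = -3.5 K, ΔS = +4.98 psu (deep − shallow).
Δρ/ρ₀ = −αΔT + βΔS = 6.30 × 10⁻⁴ + 4.0338 × 10⁻³ = 4.6638 × 10⁻³, so Δρ ≈ 4.790 kg m⁻³.
N² = (g/ρ₀)·Δρ/Δz = g·(Δρ/ρ₀)/Δz = 9.8 × 4.6638 × 10⁻³ / 96 = 4.7610 × 10⁻⁴ s⁻².
N = √(4.7610 × 10⁻⁴) = 0.021820 rad s⁻¹ → T = 2π/N = 287.96 s = 4.7993 min ≈ 4.80 min.

4.80 min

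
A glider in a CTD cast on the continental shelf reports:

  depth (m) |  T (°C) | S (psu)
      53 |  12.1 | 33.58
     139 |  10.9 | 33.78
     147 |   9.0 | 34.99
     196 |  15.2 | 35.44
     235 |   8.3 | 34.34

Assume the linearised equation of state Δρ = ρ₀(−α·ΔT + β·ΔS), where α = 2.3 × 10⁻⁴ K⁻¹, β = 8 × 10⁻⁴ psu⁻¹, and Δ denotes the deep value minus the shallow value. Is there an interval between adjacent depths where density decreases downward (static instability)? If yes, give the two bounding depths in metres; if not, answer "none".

147–196 m

Evaluate Δρ/ρ₀ = −αΔT + βΔS across each adjacent pair:
  53–139 m: −αΔT+βΔS = −(2.3 × 10⁻⁴)(-1.2)+(8 × 10⁻⁴)(+0.20) = 4.4 × 10⁻⁴ → stable
  139–147 m: −αΔT+βΔS = −(2.3 × 10⁻⁴)(-1.9)+(8 × 10⁻⁴)(+1.21) = 1.4 × 10⁻³ → stable
  147–196 m: −αΔT+βΔS = −(2.3 × 10⁻⁴)(+6.2)+(8 × 10⁻⁴)(+0.45) = -1.1 × 10⁻³ → UNSTABLE
  196–235 m: −αΔT+βΔS = −(2.3 × 10⁻⁴)(-6.9)+(8 × 10⁻⁴)(-1.10) = 7.1 × 10⁻⁴ → stable
The 147–196 m interval has Δρ < 0: lighter water underlies denser water.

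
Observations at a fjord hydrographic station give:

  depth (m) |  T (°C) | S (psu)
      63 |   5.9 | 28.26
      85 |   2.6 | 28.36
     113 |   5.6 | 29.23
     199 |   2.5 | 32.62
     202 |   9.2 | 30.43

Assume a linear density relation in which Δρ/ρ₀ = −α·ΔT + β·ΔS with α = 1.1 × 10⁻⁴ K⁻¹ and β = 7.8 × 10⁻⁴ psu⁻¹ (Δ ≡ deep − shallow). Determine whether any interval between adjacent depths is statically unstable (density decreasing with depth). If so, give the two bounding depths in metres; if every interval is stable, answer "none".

Evaluate Δρ/ρ₀ = −αΔT + βΔS across each adjacent pair:
  63–85 m: −αΔT+βΔS = −(1.1 × 10⁻⁴)(-3.3)+(7.8 × 10⁻⁴)(+0.10) = 4.4 × 10⁻⁴ → stable
  85–113 m: −αΔT+βΔS = −(1.1 × 10⁻⁴)(+3.0)+(7.8 × 10⁻⁴)(+0.87) = 3.5 × 10⁻⁴ → stable
  113–199 m: −αΔT+βΔS = −(1.1 × 10⁻⁴)(-3.1)+(7.8 × 10⁻⁴)(+3.39) = 3.0 × 10⁻³ → stable
  199–202 m: −αΔT+βΔS = −(1.1 × 10⁻⁴)(+6.7)+(7.8 × 10⁻⁴)(-2.19) = -2.4 × 10⁻³ → UNSTABLE
The 199–202 m interval has Δρ < 0: lighter water underlies denser water.

199–202 m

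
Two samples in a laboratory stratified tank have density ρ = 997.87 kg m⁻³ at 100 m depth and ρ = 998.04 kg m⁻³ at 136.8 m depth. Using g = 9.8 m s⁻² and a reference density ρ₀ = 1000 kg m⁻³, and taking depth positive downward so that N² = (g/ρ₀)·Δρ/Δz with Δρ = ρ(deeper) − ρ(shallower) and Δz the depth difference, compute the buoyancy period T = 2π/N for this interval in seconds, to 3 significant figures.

Δρ = 998.04 − 997.87 = 0.17 kg m⁻³ over Δz = 136.8 − 100 = 36.8 m.
N² = (9.8/1000) × (0.17/36.8) = 4.5272 × 10⁻⁵ s⁻².
N = √(4.5272 × 10⁻⁵) = 6.7284 × 10⁻³ rad s⁻¹, so T = 2π/N = 933.83 s ≈ 934 s.

934 s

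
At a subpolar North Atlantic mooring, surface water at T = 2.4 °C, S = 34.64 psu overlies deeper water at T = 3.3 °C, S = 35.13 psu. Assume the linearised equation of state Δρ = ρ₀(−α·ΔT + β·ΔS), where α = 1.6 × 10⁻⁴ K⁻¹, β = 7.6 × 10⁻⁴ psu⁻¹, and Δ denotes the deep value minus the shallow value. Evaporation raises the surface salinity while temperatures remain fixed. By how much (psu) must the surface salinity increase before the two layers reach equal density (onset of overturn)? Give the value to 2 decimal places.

0.30 psu

Neutral buoyancy requires −α(T_deep − T_surf) + β(S_deep − S_surf′) = 0.
S_surf′ = S_deep − (α/β)·ΔT = 35.13 − (1.6 × 10⁻⁴/7.6 × 10⁻⁴)·(+0.9) = 34.9405 psu.
Increase required: 34.9405 − 34.64 = 0.3005 psu.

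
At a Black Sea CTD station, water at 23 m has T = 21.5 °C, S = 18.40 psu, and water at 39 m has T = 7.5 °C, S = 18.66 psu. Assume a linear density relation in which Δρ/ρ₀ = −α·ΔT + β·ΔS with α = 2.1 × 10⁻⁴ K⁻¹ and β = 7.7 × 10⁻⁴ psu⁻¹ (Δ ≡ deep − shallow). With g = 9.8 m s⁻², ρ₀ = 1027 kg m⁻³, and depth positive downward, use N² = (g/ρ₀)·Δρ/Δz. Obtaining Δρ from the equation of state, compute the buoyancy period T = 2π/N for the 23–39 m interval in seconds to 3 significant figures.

143 s

ΔT = -14.0 K, ΔS = +0.26 psu (deep − shallow).
Δρ/ρ₀ = −αΔT + βΔS = 2.94 × 10⁻³ + 2.002 × 10⁻⁴ = 3.1402 × 10⁻³, so Δρ ≈ 3.225 kg m⁻³.
N² = (g/ρ₀)·Δρ/Δz = g·(Δρ/ρ₀)/Δz = 9.8 × 3.1402 × 10⁻³ / 16 = 1.9234 × 10⁻³ s⁻².
N = √(1.9234 × 10⁻³) = 0.043857 rad s⁻¹ → T = 2π/N = 143.27 s ≈ 143 s.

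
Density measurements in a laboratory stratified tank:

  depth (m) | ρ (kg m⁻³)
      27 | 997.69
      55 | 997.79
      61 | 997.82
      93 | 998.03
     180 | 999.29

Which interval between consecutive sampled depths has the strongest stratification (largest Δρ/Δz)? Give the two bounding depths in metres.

Compute the density gradient over each adjacent pair:
  27–55 m: Δρ/Δz = 0.10/28 = 3.6 × 10⁻³ kg m⁻⁴
  55–61 m: Δρ/Δz = 0.03/6 = 5.0 × 10⁻³ kg m⁻⁴
  61–93 m: Δρ/Δz = 0.21/32 = 6.6 × 10⁻³ kg m⁻⁴
  93–180 m: Δρ/Δz = 1.26/87 = 0.014 kg m⁻⁴
The largest gradient is in the 93–180 m interval — the pycnocline.

93–180 m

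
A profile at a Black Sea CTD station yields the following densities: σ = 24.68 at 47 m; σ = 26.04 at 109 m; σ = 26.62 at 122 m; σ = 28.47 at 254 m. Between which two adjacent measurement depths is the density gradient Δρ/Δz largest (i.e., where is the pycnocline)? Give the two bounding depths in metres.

109–122 m

Compute the density gradient over each adjacent pair:
  47–109 m: Δρ/Δz = 1.36/62 = 0.022 kg m⁻⁴
  109–122 m: Δρ/Δz = 0.58/13 = 0.045 kg m⁻⁴
  122–254 m: Δρ/Δz = 1.85/132 = 0.014 kg m⁻⁴
The largest gradient is in the 109–122 m interval — the pycnocline.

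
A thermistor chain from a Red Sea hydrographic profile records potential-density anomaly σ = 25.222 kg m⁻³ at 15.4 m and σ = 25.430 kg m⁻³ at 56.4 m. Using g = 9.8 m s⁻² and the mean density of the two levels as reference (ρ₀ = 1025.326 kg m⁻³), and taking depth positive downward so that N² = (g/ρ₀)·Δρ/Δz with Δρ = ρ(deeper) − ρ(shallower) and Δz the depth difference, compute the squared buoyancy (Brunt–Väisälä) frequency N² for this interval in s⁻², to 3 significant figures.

Δρ = 1025.430 − 1025.222 = 0.208 kg m⁻³ over Δz = 56.4 − 15.4 = 41 m.
N² = (9.8/1025.326) × (0.208/41) = 4.8489 × 10⁻⁵ s⁻² ≈ 4.85 × 10⁻⁵ s⁻².
A positive N² confirms static stability across the interval.

4.85 × 10⁻⁵ s⁻²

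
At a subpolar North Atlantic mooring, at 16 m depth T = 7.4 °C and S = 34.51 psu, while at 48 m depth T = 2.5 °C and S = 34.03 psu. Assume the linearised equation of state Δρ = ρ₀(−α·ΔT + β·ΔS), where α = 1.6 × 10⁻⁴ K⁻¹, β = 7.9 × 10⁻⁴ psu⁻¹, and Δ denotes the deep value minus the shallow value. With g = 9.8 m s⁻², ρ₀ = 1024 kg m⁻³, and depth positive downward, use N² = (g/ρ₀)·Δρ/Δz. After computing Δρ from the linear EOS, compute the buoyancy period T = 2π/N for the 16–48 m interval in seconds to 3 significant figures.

564 s

ΔT = -4.9 K, ΔS = -0.48 psu (deep − shallow).
Δρ/ρ₀ = −αΔT + βΔS = 7.84 × 10⁻⁴ − 3.792 × 10⁻⁴ = 4.048 × 10⁻⁴, so Δρ ≈ 0.4145 kg m⁻³.
N² = (g/ρ₀)·Δρ/Δz = g·(Δρ/ρ₀)/Δz = 9.8 × 4.048 × 10⁻⁴ / 32 = 1.2397 × 10⁻⁴ s⁻².
N = √(1.2397 × 10⁻⁴) = 0.011134 rad s⁻¹ → T = 2π/N = 564.32 s ≈ 564 s.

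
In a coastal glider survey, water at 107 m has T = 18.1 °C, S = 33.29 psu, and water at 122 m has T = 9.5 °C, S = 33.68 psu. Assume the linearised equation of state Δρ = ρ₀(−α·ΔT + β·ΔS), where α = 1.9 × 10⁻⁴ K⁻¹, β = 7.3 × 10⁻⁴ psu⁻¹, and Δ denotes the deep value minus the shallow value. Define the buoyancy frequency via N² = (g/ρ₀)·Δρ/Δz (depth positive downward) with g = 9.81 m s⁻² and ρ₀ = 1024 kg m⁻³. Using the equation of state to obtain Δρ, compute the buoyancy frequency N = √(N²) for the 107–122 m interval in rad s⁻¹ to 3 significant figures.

0.0354 rad s⁻¹

ΔT = -8.6 K, ΔS = +0.39 psu (deep − shallow).
Δρ/ρ₀ = −αΔT + βΔS = 1.634 × 10⁻³ + 2.847 × 10⁻⁴ = 1.9187 × 10⁻³, so Δρ ≈ 1.965 kg m⁻³.
N² = (g/ρ₀)·Δρ/Δz = g·(Δρ/ρ₀)/Δz = 9.81 × 1.9187 × 10⁻³ / 15 = 1.2548 × 10⁻³ s⁻².
N = √(1.2548 × 10⁻³) = 0.035423 rad s⁻¹ ≈ 0.0354 rad s⁻¹.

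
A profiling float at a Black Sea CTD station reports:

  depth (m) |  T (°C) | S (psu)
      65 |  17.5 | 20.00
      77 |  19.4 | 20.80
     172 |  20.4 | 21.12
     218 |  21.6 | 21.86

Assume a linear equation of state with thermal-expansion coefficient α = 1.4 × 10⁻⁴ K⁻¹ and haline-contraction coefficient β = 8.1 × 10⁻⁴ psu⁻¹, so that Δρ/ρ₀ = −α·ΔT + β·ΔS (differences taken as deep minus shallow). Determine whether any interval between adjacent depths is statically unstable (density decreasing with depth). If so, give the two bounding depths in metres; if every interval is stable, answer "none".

none

Evaluate Δρ/ρ₀ = −αΔT + βΔS across each adjacent pair:
  65–77 m: −αΔT+βΔS = −(1.4 × 10⁻⁴)(+1.9)+(8.1 × 10⁻⁴)(+0.80) = 3.8 × 10⁻⁴ → stable
  77–172 m: −αΔT+βΔS = −(1.4 × 10⁻⁴)(+1.0)+(8.1 × 10⁻⁴)(+0.32) = 1.2 × 10⁻⁴ → stable
  172–218 m: −αΔT+βΔS = −(1.4 × 10⁻⁴)(+1.2)+(8.1 × 10⁻⁴)(+0.74) = 4.3 × 10⁻⁴ → stable
Every interval has Δρ > 0: the column is stably stratified throughout.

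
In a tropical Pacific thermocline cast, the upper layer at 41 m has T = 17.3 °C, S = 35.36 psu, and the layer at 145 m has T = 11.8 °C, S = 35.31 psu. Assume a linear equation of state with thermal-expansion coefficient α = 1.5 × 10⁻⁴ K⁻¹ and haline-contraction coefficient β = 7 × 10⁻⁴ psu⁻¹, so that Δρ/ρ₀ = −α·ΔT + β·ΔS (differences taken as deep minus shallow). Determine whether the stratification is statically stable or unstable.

stable

ΔT = 11.8 − 17.3 = -5.5 K and ΔS = 35.31 − 35.36 = -0.05 psu (deep − shallow).
−αΔT = 8.25 × 10⁻⁴; βΔS = -3.50 × 10⁻⁵; sum Δρ/ρ₀ = 7.90 × 10⁻⁴.
Δρ/ρ₀ > 0, so Δρ > 0: deeper water is denser → statically stable.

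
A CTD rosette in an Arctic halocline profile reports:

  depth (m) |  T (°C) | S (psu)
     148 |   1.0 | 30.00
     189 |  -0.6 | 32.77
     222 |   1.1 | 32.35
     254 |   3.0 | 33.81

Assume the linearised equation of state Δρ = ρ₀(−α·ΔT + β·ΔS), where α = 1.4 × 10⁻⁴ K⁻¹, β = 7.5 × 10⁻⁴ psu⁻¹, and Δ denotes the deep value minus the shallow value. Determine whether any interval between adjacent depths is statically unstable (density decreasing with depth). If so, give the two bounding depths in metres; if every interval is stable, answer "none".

189–222 m

Evaluate Δρ/ρ₀ = −αΔT + βΔS across each adjacent pair:
  148–189 m: −αΔT+βΔS = −(1.4 × 10⁻⁴)(-1.6)+(7.5 × 10⁻⁴)(+2.77) = 2.3 × 10⁻³ → stable
  189–222 m: −αΔT+βΔS = −(1.4 × 10⁻⁴)(+1.7)+(7.5 × 10⁻⁴)(-0.42) = -5.5 × 10⁻⁴ → UNSTABLE
  222–254 m: −αΔT+βΔS = −(1.4 × 10⁻⁴)(+1.9)+(7.5 × 10⁻⁴)(+1.46) = 8.3 × 10⁻⁴ → stable
The 189–222 m interval has Δρ < 0: lighter water underlies denser water.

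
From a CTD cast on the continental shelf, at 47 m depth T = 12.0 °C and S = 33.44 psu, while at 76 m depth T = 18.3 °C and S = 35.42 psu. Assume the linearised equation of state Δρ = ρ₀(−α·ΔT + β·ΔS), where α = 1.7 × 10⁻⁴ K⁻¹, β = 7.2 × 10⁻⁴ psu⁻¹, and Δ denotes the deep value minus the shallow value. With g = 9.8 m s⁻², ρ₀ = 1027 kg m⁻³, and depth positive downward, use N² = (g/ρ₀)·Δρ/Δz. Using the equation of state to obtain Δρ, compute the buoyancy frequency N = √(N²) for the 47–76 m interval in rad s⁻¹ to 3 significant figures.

0.0109 rad s⁻¹

ΔT = +6.3 K, ΔS = +1.98 psu (deep − shallow).
Δρ/ρ₀ = −αΔT + βΔS = -1.071 × 10⁻³ + 1.4256 × 10⁻³ = 3.546 × 10⁻⁴, so Δρ ≈ 0.3642 kg m⁻³.
N² = (g/ρ₀)·Δρ/Δz = g·(Δρ/ρ₀)/Δz = 9.8 × 3.546 × 10⁻⁴ / 29 = 1.1983 × 10⁻⁴ s⁻².
N = √(1.1983 × 10⁻⁴) = 0.010947 rad s⁻¹ ≈ 0.0109 rad s⁻¹.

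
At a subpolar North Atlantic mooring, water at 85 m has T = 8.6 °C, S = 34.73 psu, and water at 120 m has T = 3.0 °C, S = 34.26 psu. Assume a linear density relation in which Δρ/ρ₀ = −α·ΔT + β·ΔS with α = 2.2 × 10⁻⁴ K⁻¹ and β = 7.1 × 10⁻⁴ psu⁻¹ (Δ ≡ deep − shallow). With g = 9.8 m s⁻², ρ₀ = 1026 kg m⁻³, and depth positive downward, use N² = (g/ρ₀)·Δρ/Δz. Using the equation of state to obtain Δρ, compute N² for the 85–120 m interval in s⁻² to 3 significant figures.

ΔT = -5.6 K, ΔS = -0.47 psu (deep − shallow).
Δρ/ρ₀ = −αΔT + βΔS = 1.232 × 10⁻³ − 3.337 × 10⁻⁴ = 8.983 × 10⁻⁴, so Δρ ≈ 0.9217 kg m⁻³.
N² = (g/ρ₀)·Δρ/Δz = g·(Δρ/ρ₀)/Δz = 9.8 × 8.983 × 10⁻⁴ / 35 = 2.5152 × 10⁻⁴ s⁻² ≈ 2.52 × 10⁻⁴ s⁻².

2.52 × 10⁻⁴ s⁻²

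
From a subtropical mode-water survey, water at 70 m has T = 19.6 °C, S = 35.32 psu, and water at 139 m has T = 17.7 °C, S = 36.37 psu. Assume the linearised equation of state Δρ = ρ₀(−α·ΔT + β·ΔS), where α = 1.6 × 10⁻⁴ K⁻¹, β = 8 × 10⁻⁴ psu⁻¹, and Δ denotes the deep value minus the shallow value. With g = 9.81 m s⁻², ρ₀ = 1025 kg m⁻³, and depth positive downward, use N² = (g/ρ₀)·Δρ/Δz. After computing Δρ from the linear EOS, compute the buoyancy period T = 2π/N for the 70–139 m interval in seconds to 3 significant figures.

ΔT = -1.9 K, ΔS = +1.05 psu (deep − shallow).
Δρ/ρ₀ = −αΔT + βΔS = 3.04 × 10⁻⁴ + 8.40 × 10⁻⁴ = 1.144 × 10⁻³, so Δρ ≈ 1.173 kg m⁻³.
N² = (g/ρ₀)·Δρ/Δz = g·(Δρ/ρ₀)/Δz = 9.81 × 1.144 × 10⁻³ / 69 = 1.6265 × 10⁻⁴ s⁻².
N = √(1.6265 × 10⁻⁴) = 0.012753 rad s⁻¹ → T = 2π/N = 492.68 s ≈ 493 s.

493 s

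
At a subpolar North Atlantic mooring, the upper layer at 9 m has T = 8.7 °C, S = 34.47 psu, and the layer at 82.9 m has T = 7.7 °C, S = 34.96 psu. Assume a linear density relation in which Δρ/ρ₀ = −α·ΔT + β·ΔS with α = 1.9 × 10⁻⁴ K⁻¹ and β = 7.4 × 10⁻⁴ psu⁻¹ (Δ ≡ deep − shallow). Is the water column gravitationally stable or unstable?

ΔT = 7.7 − 8.7 = -1.0 K and ΔS = 34.96 − 34.47 = +0.49 psu (deep − shallow).
−αΔT = 1.90 × 10⁻⁴; βΔS = 3.626 × 10⁻⁴; sum Δρ/ρ₀ = 5.526 × 10⁻⁴.
Δρ/ρ₀ > 0, so Δρ > 0: deeper water is denser → statically stable.

stable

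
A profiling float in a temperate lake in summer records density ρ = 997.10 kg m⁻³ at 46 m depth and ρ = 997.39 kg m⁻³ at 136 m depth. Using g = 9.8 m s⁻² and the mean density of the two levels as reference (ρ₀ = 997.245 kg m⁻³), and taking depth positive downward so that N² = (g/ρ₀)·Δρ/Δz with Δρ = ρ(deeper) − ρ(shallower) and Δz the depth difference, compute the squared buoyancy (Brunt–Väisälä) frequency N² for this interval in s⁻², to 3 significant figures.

Δρ = 997.39 − 997.10 = 0.29 kg m⁻³ over Δz = 136 − 46 = 90 m.
N² = (9.8/997.245) × (0.29/90) = 3.1665 × 10⁻⁵ s⁻² ≈ 3.17 × 10⁻⁵ s⁻².

3.17 × 10⁻⁵ s⁻²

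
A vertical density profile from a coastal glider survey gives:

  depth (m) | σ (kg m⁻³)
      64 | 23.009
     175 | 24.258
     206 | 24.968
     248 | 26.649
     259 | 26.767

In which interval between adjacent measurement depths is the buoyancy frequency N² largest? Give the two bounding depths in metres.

Compute the density gradient over each adjacent pair:
  64–175 m: Δρ/Δz = 1.249/111 = 0.011 kg m⁻⁴
  175–206 m: Δρ/Δz = 0.710/31 = 0.023 kg m⁻⁴
  206–248 m: Δρ/Δz = 1.681/42 = 0.040 kg m⁻⁴
  248–259 m: Δρ/Δz = 0.118/11 = 0.011 kg m⁻⁴
The largest gradient is in the 206–248 m interval — the pycnocline.

206–248 m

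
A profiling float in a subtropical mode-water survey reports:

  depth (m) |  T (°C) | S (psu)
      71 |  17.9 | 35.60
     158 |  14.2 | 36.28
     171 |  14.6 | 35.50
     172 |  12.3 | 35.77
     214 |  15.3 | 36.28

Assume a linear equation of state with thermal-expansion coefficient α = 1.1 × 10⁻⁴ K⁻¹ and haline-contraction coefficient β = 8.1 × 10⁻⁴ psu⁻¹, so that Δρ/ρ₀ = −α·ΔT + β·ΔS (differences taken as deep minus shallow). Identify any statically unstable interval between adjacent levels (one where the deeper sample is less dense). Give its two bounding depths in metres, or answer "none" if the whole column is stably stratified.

Evaluate Δρ/ρ₀ = −αΔT + βΔS across each adjacent pair:
  71–158 m: −αΔT+βΔS = −(1.1 × 10⁻⁴)(-3.7)+(8.1 × 10⁻⁴)(+0.68) = 9.6 × 10⁻⁴ → stable
  158–171 m: −αΔT+βΔS = −(1.1 × 10⁻⁴)(+0.4)+(8.1 × 10⁻⁴)(-0.78) = -6.8 × 10⁻⁴ → UNSTABLE
  171–172 m: −αΔT+βΔS = −(1.1 × 10⁻⁴)(-2.3)+(8.1 × 10⁻⁴)(+0.27) = 4.7 × 10⁻⁴ → stable
  172–214 m: −αΔT+βΔS = −(1.1 × 10⁻⁴)(+3.0)+(8.1 × 10⁻⁴)(+0.51) = 8.3 × 10⁻⁵ → stable
The 158–171 m interval has Δρ < 0: lighter water underlies denser water.

158–171 m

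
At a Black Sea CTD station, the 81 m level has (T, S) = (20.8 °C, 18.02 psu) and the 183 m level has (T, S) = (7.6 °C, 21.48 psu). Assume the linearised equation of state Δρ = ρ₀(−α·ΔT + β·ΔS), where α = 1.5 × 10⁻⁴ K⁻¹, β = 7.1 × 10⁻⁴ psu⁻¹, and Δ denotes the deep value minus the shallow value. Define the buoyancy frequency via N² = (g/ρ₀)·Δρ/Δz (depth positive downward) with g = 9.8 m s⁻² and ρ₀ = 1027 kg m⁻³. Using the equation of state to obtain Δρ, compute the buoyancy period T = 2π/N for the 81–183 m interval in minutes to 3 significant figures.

5.07 min

ΔT = -13.2 K, ΔS = +3.46 psu (deep − shallow).
Δρ/ρ₀ = −αΔT + βΔS = 1.98 × 10⁻³ + 2.4566 × 10⁻³ = 4.4366 × 10⁻³, so Δρ ≈ 4.556 kg m⁻³.
N² = (g/ρ₀)·Δρ/Δz = g·(Δρ/ρ₀)/Δz = 9.8 × 4.4366 × 10⁻³ / 102 = 4.2626 × 10⁻⁴ s⁻².
N = √(4.2626 × 10⁻⁴) = 0.020646 rad s⁻¹ → T = 2π/N = 304.33 s = 5.0722 min ≈ 5.07 min.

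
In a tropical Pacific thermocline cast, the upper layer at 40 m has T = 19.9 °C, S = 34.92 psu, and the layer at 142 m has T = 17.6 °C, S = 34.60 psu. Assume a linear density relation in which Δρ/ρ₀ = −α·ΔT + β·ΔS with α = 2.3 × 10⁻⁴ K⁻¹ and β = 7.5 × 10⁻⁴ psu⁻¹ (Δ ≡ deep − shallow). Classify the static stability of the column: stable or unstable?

ΔT = 17.6 − 19.9 = -2.3 K and ΔS = 34.60 − 34.92 = -0.32 psu (deep − shallow).
−αΔT = 5.29 × 10⁻⁴; βΔS = -2.40 × 10⁻⁴; sum Δρ/ρ₀ = 2.89 × 10⁻⁴.
Δρ/ρ₀ > 0, so Δρ > 0: deeper water is denser → statically stable.

stable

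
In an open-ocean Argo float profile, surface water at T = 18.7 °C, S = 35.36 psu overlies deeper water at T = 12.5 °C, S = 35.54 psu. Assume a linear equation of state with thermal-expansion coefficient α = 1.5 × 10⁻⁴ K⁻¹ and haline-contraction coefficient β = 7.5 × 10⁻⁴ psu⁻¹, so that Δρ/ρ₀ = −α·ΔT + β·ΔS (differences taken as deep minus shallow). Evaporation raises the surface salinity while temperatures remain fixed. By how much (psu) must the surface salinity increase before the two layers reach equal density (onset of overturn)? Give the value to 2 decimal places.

1.42 psu

Neutral buoyancy requires −α(T_deep − T_surf) + β(S_deep − S_surf′) = 0.
S_surf′ = S_deep − (α/β)·ΔT = 35.54 − (1.5 × 10⁻⁴/7.5 × 10⁻⁴)·(-6.2) = 36.7800 psu.
Increase required: 36.7800 − 35.36 = 1.4200 psu.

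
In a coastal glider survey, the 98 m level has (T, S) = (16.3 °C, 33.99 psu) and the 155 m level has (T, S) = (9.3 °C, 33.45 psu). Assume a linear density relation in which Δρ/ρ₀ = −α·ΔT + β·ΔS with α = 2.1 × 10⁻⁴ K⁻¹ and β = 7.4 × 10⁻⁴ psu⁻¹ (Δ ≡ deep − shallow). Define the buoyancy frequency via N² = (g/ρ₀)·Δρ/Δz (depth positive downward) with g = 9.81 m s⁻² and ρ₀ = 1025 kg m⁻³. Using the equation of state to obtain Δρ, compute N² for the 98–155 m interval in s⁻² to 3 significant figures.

1.84 × 10⁻⁴ s⁻²

ΔT = -7.0 K, ΔS = -0.54 psu (deep − shallow).
Δρ/ρ₀ = −αΔT + βΔS = 1.47 × 10⁻³ − 3.996 × 10⁻⁴ = 1.0704 × 10⁻³, so Δρ ≈ 1.097 kg m⁻³.
N² = (g/ρ₀)·Δρ/Δz = g·(Δρ/ρ₀)/Δz = 9.81 × 1.0704 × 10⁻³ / 57 = 1.8422 × 10⁻⁴ s⁻² ≈ 1.84 × 10⁻⁴ s⁻².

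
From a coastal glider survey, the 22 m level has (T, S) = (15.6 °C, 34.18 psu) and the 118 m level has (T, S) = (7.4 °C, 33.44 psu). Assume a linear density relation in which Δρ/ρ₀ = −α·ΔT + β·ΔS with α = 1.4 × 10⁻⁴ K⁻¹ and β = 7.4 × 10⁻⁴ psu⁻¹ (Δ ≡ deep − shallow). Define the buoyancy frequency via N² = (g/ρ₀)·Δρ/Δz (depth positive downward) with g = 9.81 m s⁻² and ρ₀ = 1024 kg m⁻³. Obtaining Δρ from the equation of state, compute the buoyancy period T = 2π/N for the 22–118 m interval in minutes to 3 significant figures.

13.4 min

ΔT = -8.2 K, ΔS = -0.74 psu (deep − shallow).
Δρ/ρ₀ = −αΔT + βΔS = 1.148 × 10⁻³ − 5.476 × 10⁻⁴ = 6.004 × 10⁻⁴, so Δρ ≈ 0.6148 kg m⁻³.
N² = (g/ρ₀)·Δρ/Δz = g·(Δρ/ρ₀)/Δz = 9.81 × 6.004 × 10⁻⁴ / 96 = 6.1353 × 10⁻⁵ s⁻².
N = √(6.1353 × 10⁻⁵) = 7.8328 × 10⁻³ rad s⁻¹ → T = 2π/N = 802.16 s = 13.369 min ≈ 13.4 min.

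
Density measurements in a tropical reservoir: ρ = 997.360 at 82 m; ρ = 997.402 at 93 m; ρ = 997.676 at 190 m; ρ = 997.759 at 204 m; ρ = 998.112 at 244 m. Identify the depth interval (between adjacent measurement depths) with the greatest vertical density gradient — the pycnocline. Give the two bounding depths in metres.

204–244 m

Compute the density gradient over each adjacent pair:
  82–93 m: Δρ/Δz = 0.042/11 = 3.8 × 10⁻³ kg m⁻⁴
  93–190 m: Δρ/Δz = 0.274/97 = 2.8 × 10⁻³ kg m⁻⁴
  190–204 m: Δρ/Δz = 0.083/14 = 5.9 × 10⁻³ kg m⁻⁴
  204–244 m: Δρ/Δz = 0.353/40 = 8.8 × 10⁻³ kg m⁻⁴
The largest gradient is in the 204–244 m interval — the pycnocline.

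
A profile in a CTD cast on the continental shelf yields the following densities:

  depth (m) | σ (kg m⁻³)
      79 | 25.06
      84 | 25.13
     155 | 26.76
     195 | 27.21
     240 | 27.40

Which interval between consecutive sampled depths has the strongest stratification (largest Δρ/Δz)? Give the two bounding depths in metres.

84–155 m

Compute the density gradient over each adjacent pair:
  79–84 m: Δρ/Δz = 0.07/5 = 0.014 kg m⁻⁴
  84–155 m: Δρ/Δz = 1.63/71 = 0.023 kg m⁻⁴
  155–195 m: Δρ/Δz = 0.45/40 = 0.011 kg m⁻⁴
  195–240 m: Δρ/Δz = 0.19/45 = 4.2 × 10⁻³ kg m⁻⁴
The largest gradient is in the 84–155 m interval — the pycnocline.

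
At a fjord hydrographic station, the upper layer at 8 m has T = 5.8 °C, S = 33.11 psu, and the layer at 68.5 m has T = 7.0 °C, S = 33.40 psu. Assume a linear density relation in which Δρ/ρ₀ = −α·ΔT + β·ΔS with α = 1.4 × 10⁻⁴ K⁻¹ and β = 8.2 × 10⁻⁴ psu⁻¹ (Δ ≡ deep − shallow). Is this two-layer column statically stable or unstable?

ΔT = 7.0 − 5.8 = +1.2 K and ΔS = 33.40 − 33.11 = +0.29 psu (deep − shallow).
−αΔT = -1.68 × 10⁻⁴; βΔS = 2.378 × 10⁻⁴; sum Δρ/ρ₀ = 6.98 × 10⁻⁵.
Δρ/ρ₀ > 0, so Δρ > 0: deeper water is denser → statically stable.

stable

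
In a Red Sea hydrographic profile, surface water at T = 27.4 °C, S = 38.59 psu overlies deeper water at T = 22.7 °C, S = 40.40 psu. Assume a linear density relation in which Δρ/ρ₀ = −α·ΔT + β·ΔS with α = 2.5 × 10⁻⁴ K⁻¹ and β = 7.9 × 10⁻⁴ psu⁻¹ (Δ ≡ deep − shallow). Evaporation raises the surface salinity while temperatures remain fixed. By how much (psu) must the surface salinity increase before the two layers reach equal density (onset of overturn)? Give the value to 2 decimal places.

3.30 psu

Neutral buoyancy requires −α(T_deep − T_surf) + β(S_deep − S_surf′) = 0.
S_surf′ = S_deep − (α/β)·ΔT = 40.40 − (2.5 × 10⁻⁴/7.9 × 10⁻⁴)·(-4.7) = 41.8873 psu.
Increase required: 41.8873 − 38.59 = 3.2973 psu.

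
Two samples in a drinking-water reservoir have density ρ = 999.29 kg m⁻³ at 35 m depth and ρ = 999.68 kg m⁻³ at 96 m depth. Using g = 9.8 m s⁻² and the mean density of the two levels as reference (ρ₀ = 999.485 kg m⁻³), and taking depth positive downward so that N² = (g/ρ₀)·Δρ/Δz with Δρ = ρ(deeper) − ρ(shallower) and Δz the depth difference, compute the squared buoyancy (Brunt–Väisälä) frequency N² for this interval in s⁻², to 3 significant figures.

6.27 × 10⁻⁵ s⁻²

Δρ = 999.68 − 999.29 = 0.39 kg m⁻³ over Δz = 96 − 35 = 61 m.
N² = (9.8/999.485) × (0.39/61) = 6.2688 × 10⁻⁵ s⁻² ≈ 6.27 × 10⁻⁵ s⁻².
A positive N² confirms static stability across the interval.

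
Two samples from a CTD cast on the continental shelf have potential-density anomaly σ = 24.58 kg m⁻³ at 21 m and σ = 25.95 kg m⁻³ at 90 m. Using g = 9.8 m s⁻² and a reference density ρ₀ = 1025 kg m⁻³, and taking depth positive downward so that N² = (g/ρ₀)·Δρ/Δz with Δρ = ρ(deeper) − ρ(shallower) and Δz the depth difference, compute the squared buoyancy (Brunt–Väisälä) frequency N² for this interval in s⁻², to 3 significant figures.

1.90 × 10⁻⁴ s⁻²

Δρ = 1025.95 − 1024.58 = 1.37 kg m⁻³ over Δz = 90 − 21 = 69 m.
N² = (9.8/1025) × (1.37/69) = 1.8983 × 10⁻⁴ s⁻² ≈ 1.90 × 10⁻⁴ s⁻².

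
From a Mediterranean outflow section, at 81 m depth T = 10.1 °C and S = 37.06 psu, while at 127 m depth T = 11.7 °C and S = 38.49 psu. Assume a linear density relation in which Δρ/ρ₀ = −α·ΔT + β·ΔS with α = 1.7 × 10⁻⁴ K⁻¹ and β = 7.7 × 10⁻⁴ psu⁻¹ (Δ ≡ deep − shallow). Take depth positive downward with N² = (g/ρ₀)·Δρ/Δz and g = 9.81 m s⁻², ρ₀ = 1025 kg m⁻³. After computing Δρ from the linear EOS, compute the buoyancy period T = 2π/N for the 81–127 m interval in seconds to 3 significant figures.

ΔT = +1.6 K, ΔS = +1.43 psu (deep − shallow).
Δρ/ρ₀ = −αΔT + βΔS = -2.72 × 10⁻⁴ + 1.1011 × 10⁻³ = 8.291 × 10⁻⁴, so Δρ ≈ 0.8498 kg m⁻³.
N² = (g/ρ₀)·Δρ/Δz = g·(Δρ/ρ₀)/Δz = 9.81 × 8.291 × 10⁻⁴ / 46 = 1.7681 × 10⁻⁴ s⁻².
N = √(1.7681 × 10⁻⁴) = 0.013297 rad s⁻¹ → T = 2π/N = 472.53 s ≈ 473 s.

473 s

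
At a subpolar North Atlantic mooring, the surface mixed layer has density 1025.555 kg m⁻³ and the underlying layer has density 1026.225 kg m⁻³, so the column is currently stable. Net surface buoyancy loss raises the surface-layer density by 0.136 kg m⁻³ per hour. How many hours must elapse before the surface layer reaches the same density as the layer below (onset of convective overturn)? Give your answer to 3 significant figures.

Density deficit of the surface layer: 1026.225 − 1025.555 = 0.67 kg m⁻³.
Required change = 0.67 / 0.136 = 4.93 hours.

4.93 hours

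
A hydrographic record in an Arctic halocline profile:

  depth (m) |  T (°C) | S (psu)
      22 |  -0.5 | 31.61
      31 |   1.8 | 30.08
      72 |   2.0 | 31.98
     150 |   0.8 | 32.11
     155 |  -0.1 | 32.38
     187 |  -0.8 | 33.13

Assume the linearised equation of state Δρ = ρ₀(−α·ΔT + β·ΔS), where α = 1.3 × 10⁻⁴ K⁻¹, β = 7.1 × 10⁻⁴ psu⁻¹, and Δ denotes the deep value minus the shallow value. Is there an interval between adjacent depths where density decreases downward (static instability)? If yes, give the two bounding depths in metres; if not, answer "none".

22–31 m

Evaluate Δρ/ρ₀ = −αΔT + βΔS across each adjacent pair:
  22–31 m: −αΔT+βΔS = −(1.3 × 10⁻⁴)(+2.3)+(7.1 × 10⁻⁴)(-1.53) = -1.4 × 10⁻³ → UNSTABLE
  31–72 m: −αΔT+βΔS = −(1.3 × 10⁻⁴)(+0.2)+(7.1 × 10⁻⁴)(+1.90) = 1.3 × 10⁻³ → stable
  72–150 m: −αΔT+βΔS = −(1.3 × 10⁻⁴)(-1.2)+(7.1 × 10⁻⁴)(+0.13) = 2.5 × 10⁻⁴ → stable
  150–155 m: −αΔT+βΔS = −(1.3 × 10⁻⁴)(-0.9)+(7.1 × 10⁻⁴)(+0.27) = 3.1 × 10⁻⁴ → stable
  155–187 m: −αΔT+βΔS = −(1.3 × 10⁻⁴)(-0.7)+(7.1 × 10⁻⁴)(+0.75) = 6.2 × 10⁻⁴ → stable
The 22–31 m interval has Δρ < 0: lighter water underlies denser water.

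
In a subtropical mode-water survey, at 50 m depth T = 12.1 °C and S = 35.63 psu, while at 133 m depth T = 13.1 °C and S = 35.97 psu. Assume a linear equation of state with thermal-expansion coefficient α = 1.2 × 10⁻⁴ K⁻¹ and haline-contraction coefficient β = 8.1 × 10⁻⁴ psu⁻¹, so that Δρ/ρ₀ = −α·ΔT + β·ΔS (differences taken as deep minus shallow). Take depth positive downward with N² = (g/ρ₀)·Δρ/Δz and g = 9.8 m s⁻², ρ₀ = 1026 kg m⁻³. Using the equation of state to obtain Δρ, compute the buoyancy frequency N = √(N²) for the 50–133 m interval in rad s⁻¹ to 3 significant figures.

ΔT = +1.0 K, ΔS = +0.34 psu (deep − shallow).
Δρ/ρ₀ = −αΔT + βΔS = -1.20 × 10⁻⁴ + 2.754 × 10⁻⁴ = 1.554 × 10⁻⁴, so Δρ ≈ 0.1594 kg m⁻³.
N² = (g/ρ₀)·Δρ/Δz = g·(Δρ/ρ₀)/Δz = 9.8 × 1.554 × 10⁻⁴ / 83 = 1.8348 × 10⁻⁵ s⁻².
N = √(1.8348 × 10⁻⁵) = 4.2835 × 10⁻³ rad s⁻¹ ≈ 4.28 × 10⁻³ rad s⁻¹.

4.28 × 10⁻³ rad s⁻¹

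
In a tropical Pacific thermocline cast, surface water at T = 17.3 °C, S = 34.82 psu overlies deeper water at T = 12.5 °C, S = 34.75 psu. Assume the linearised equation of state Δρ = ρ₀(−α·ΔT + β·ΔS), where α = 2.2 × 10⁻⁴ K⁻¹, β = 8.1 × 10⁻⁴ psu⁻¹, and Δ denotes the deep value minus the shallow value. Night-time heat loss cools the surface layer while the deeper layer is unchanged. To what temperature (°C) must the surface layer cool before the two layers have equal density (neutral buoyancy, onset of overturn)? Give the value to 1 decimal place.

Neutral buoyancy requires Δρ = 0, i.e. −α(T_deep − T_surf′) + β(S_deep − S_surf) = 0.
T_surf′ = T_deep − (β/α)·ΔS = 12.5 − (8.1 × 10⁻⁴/2.2 × 10⁻⁴)·(-0.07) = 12.758 °C.
Cooling required: 17.3 − (12.758) = 4.542 °C.

12.8 °C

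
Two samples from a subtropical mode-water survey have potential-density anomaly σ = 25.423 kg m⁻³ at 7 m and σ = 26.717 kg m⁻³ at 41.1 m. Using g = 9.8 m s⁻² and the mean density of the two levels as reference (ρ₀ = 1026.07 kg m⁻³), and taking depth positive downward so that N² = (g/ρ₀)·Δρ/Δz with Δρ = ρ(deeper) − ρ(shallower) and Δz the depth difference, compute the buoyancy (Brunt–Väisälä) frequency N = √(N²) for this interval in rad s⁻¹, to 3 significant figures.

0.0190 rad s⁻¹

Δρ = 1026.717 − 1025.423 = 1.294 kg m⁻³ over Δz = 41.1 − 7 = 34.1 m.
N² = (9.8/1026.07) × (1.294/34.1) = 3.6243 × 10⁻⁴ s⁻².
N = √(3.6243 × 10⁻⁴) = 0.019038 rad s⁻¹ ≈ 0.0190 rad s⁻¹.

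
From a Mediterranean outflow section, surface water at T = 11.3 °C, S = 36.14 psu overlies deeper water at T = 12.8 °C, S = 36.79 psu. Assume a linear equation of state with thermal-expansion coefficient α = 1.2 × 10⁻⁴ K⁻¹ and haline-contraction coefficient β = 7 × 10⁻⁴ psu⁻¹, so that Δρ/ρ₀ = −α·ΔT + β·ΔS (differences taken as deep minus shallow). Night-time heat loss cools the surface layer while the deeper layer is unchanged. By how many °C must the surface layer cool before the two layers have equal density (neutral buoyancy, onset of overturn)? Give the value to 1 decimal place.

2.3 °C

Neutral buoyancy requires Δρ = 0, i.e. −α(T_deep − T_surf′) + β(S_deep − S_surf) = 0.
T_surf′ = T_deep − (β/α)·ΔS = 12.8 − (7 × 10⁻⁴/1.2 × 10⁻⁴)·(+0.65) = 9.008 °C.
Cooling required: 11.3 − (9.008) = 2.292 °C.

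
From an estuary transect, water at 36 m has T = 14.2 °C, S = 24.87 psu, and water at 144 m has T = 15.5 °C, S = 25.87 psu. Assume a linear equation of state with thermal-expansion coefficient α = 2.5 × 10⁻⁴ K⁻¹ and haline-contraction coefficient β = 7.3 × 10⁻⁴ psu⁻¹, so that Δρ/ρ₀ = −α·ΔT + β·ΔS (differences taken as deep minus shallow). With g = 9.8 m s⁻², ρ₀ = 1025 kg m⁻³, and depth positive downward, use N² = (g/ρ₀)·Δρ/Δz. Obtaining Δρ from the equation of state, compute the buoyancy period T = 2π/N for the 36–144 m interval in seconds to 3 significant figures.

ΔT = +1.3 K, ΔS = +1.00 psu (deep − shallow).
Δρ/ρ₀ = −αΔT + βΔS = -3.25 × 10⁻⁴ + 7.30 × 10⁻⁴ = 4.05 × 10⁻⁴, so Δρ ≈ 0.4151 kg m⁻³.
N² = (g/ρ₀)·Δρ/Δz = g·(Δρ/ρ₀)/Δz = 9.8 × 4.05 × 10⁻⁴ / 108 = 3.6750 × 10⁻⁵ s⁻².
N = √(3.6750 × 10⁻⁵) = 6.0622 × 10⁻³ rad s⁻¹ → T = 2π/N = 1.0365 × 10³ s ≈ 1.04 × 10³ s.

1.04 × 10³ s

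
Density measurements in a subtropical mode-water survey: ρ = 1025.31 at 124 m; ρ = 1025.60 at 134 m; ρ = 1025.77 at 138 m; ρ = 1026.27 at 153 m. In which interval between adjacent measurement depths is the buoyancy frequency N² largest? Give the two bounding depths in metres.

Compute the density gradient over each adjacent pair:
  124–134 m: Δρ/Δz = 0.29/10 = 0.029 kg m⁻⁴
  134–138 m: Δρ/Δz = 0.17/4 = 0.043 kg m⁻⁴
  138–153 m: Δρ/Δz = 0.50/15 = 0.033 kg m⁻⁴
The largest gradient is in the 134–138 m interval — the pycnocline.

134–138 m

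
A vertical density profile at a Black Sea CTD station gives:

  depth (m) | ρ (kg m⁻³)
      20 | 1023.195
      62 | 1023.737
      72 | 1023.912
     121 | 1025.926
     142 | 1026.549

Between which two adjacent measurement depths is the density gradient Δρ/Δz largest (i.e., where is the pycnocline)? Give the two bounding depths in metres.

72–121 m

Compute the density gradient over each adjacent pair:
  20–62 m: Δρ/Δz = 0.542/42 = 0.013 kg m⁻⁴
  62–72 m: Δρ/Δz = 0.175/10 = 0.017 kg m⁻⁴
  72–121 m: Δρ/Δz = 2.014/49 = 0.041 kg m⁻⁴
  121–142 m: Δρ/Δz = 0.623/21 = 0.030 kg m⁻⁴
The largest gradient is in the 72–121 m interval — the pycnocline.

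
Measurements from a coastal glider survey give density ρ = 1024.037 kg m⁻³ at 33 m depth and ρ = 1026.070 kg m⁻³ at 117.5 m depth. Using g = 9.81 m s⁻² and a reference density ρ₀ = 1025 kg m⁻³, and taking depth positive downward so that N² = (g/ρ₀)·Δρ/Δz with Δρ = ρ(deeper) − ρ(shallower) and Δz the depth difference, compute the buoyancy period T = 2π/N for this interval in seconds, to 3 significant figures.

414 s

Δρ = 1026.070 − 1024.037 = 2.033 kg m⁻³ over Δz = 117.5 − 33 = 84.5 m.
N² = (9.81/1025) × (2.033/84.5) = 2.3026 × 10⁻⁴ s⁻².
N = √(2.3026 × 10⁻⁴) = 0.015174 rad s⁻¹, so T = 2π/N = 414.08 s ≈ 414 s.
A positive N² confirms static stability across the interval.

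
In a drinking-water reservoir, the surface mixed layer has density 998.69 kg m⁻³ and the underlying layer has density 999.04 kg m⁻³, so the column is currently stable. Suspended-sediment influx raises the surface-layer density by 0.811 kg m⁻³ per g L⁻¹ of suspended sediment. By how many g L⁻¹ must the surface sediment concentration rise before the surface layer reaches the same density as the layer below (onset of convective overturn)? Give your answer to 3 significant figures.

0.432 g L⁻¹

Density deficit of the surface layer: 999.04 − 998.69 = 0.35 kg m⁻³.
Required change = 0.35 / 0.811 = 0.432 g L⁻¹.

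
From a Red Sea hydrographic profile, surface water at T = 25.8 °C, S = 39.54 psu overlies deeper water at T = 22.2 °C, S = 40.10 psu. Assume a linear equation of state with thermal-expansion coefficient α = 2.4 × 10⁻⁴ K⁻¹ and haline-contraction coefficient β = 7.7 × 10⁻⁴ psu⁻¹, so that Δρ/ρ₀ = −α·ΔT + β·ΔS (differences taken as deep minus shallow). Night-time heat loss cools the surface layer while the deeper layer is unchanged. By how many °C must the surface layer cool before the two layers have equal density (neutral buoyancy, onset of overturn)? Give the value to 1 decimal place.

Neutral buoyancy requires Δρ = 0, i.e. −α(T_deep − T_surf′) + β(S_deep − S_surf) = 0.
T_surf′ = T_deep − (β/α)·ΔS = 22.2 − (7.7 × 10⁻⁴/2.4 × 10⁻⁴)·(+0.56) = 20.403 °C.
Cooling required: 25.8 − (20.403) = 5.397 °C.

5.4 °C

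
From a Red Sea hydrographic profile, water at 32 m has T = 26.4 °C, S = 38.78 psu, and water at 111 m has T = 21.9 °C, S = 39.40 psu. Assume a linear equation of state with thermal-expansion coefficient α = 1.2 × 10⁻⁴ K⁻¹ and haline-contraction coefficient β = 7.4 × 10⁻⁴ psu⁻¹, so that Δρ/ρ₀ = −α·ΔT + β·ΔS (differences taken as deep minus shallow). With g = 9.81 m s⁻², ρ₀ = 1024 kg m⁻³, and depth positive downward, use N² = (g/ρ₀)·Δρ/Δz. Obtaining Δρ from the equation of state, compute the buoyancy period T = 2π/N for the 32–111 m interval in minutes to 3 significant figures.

ΔT = -4.5 K, ΔS = +0.62 psu (deep − shallow).
Δρ/ρ₀ = −αΔT + βΔS = 5.40 × 10⁻⁴ + 4.588 × 10⁻⁴ = 9.988 × 10⁻⁴, so Δρ ≈ 1.023 kg m⁻³.
N² = (g/ρ₀)·Δρ/Δz = g·(Δρ/ρ₀)/Δz = 9.81 × 9.988 × 10⁻⁴ / 79 = 1.2403 × 10⁻⁴ s⁻².
N = √(1.2403 × 10⁻⁴) = 0.011137 rad s⁻¹ → T = 2π/N = 564.17 s = 9.4028 min ≈ 9.40 min.

9.40 min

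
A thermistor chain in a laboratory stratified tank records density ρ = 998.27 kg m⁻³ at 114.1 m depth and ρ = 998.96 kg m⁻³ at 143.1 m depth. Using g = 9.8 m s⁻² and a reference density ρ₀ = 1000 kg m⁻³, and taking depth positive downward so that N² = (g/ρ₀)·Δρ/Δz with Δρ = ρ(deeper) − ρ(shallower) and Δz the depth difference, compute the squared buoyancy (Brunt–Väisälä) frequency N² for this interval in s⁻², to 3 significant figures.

2.33 × 10⁻⁴ s⁻²

Δρ = 998.96 − 998.27 = 0.69 kg m⁻³ over Δz = 143.1 − 114.1 = 29 m.
N² = (9.8/1000) × (0.69/29) = 2.3317 × 10⁻⁴ s⁻² ≈ 2.33 × 10⁻⁴ s⁻².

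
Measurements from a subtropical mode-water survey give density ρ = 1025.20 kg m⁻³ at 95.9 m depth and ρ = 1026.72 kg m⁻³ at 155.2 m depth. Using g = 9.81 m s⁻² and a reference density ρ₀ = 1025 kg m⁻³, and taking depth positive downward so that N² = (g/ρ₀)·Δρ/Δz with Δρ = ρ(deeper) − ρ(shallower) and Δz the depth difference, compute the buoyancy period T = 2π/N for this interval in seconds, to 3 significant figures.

Δρ = 1026.72 − 1025.20 = 1.52 kg m⁻³ over Δz = 155.2 − 95.9 = 59.3 m.
N² = (9.81/1025) × (1.52/59.3) = 2.4532 × 10⁻⁴ s⁻².
N = √(2.4532 × 10⁻⁴) = 0.015663 rad s⁻¹, so T = 2π/N = 401.15 s ≈ 401 s.
A positive N² confirms static stability across the interval.

401 s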